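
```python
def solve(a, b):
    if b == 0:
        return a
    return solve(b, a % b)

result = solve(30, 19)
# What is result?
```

solve(30, 19) -> solve(19, 11) -> solve(11, 8) -> solve(8, 3) -> solve(3, 2) -> solve(2, 1) -> solve(1, 0) -> 1

Answer: 1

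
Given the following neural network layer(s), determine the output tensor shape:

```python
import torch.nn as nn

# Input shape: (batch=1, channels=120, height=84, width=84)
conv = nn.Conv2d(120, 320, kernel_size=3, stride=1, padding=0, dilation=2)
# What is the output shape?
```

Input: (1, 120, 84, 84) -> Output: (1, 320, 80, 80)

Answer: (1, 320, 80, 80)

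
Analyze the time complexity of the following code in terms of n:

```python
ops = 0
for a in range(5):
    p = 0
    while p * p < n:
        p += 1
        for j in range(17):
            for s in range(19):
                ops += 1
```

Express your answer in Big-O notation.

Each loop level contributes: 1 × √n × 1 × 1. Multiplying the contributions gives O(√n).

Answer: O(√n)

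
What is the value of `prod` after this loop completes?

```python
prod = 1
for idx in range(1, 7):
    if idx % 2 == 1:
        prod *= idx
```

Product of odd numbers 1 to 6
`prod` takes the values: 1 → 3 → 15

Answer: 15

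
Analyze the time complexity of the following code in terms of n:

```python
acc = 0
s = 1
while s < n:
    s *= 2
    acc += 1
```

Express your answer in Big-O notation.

Each loop level contributes: log n. Multiplying the contributions gives O(log n).

Answer: O(log n)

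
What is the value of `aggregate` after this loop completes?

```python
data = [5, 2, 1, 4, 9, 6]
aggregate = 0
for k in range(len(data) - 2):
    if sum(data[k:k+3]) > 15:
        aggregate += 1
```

Count windows with sum > 15
`aggregate` takes the values: 0 → 1

Answer: 1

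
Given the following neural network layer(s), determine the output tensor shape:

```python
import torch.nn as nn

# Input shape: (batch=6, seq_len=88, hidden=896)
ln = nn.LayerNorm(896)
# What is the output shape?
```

Input: (6, 88, 896) -> Output: (6, 88, 896)

Answer: (6, 88, 896)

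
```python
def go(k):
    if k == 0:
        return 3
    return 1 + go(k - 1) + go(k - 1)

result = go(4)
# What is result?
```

go(k) = 1 + 2·go(k-1), go(0)=3. Closed form: (3+1)·2^4 - 1 = 63.

Answer: 63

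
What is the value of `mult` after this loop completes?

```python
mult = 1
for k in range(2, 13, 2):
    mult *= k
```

Product of even numbers 2 to 12
`mult` takes the values: 1 → 2 → 8 → 48 → 384 → 3840 → 46080

Answer: 46080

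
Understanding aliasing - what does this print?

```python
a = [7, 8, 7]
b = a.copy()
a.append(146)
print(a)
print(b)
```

Key concept: list.copy() creates independent copy.
Step by step:
`a = [7, 8, 7]` → a = [7, 8, 7]
`b = a.copy()` → b = [7, 8, 7]
`a.append(146)` → a = [7, 8, 7, 146]
`print(a)` → prints [7, 8, 7, 146]
`print(b)` → prints [7, 8, 7]

Answer:
[7, 8, 7, 146]
[7, 8, 7]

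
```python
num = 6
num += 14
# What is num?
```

Trace:
`num = 6` → num = 6
`num += 14` → num = 20
So num = 20

Answer: 20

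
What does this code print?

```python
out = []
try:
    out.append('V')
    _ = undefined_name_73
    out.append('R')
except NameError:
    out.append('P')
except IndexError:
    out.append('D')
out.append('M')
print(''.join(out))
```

Execution trace: 'V' (try body) → 'P' (except NameError) → 'M' (after the try/except). Output: VPM

Answer: VPM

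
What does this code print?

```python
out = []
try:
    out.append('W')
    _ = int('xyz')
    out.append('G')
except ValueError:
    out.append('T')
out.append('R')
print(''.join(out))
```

Execution trace: 'W' (try body) → 'T' (except ValueError) → 'R' (after the try/except). Output: WTR

Answer: WTR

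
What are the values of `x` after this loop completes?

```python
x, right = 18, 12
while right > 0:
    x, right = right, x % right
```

GCD of 18 and 12
`x` takes the values: 18 → 12 → 6

Answer: 6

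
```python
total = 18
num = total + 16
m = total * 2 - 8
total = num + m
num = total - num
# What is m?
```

Trace:
`total = 18` → total = 18
`num = total + 16` → num = 34
`m = total * 2 - 8` → m = 28
`total = num + m` → total = 62
`num = total - num` → num = 28
So m = 28

Answer: 28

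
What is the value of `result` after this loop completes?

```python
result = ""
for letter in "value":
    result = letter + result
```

Reverse 'value'
`result` takes the values: "" → "v" → "av" → "lav" → "ulav" → "eulav"

Answer: "eulav"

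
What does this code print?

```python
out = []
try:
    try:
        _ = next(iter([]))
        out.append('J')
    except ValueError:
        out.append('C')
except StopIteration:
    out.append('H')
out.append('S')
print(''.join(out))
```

Execution trace: 'H' (outer except StopIteration) → 'S' (after the try/except). Output: HS

Answer: HS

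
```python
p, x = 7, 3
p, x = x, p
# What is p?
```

Trace:
`p, x = 7, 3` → p = 7; x = 3
`p, x = x, p` → p = 3; x = 7
So p = 3

Answer: 3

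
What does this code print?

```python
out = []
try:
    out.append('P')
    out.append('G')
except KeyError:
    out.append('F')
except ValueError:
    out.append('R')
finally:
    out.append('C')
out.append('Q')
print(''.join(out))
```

Execution trace: 'P' (try body) → 'G' (try body, no exception) → 'C' (finally) → 'Q' (after the try/except). Output: PGCQ

Answer: PGCQ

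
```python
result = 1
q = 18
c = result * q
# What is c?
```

Trace:
`result = 1` → result = 1
`q = 18` → q = 18
`c = result * q` → c = 18
So c = 18

Answer: 18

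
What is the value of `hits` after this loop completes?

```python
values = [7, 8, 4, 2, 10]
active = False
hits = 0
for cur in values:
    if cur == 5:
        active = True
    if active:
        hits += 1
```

Count elements after first 5 in [7, 8, 4, 2, 10]
`hits` takes the values: 0

Answer: 0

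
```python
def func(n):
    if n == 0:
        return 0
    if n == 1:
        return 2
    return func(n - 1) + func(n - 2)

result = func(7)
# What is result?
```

Build up from base cases: func(0)=0, func(1)=2, func(2)=2, func(3)=4, func(4)=6, func(5)=10, func(6)=16, ..., func(7)=26

Answer: 26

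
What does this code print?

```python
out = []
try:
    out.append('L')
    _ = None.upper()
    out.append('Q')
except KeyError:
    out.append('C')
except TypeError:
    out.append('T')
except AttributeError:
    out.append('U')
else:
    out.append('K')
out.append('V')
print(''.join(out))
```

Execution trace: 'L' (try body) → 'U' (except AttributeError) → 'V' (after the try/except). Output: LUV

Answer: LUV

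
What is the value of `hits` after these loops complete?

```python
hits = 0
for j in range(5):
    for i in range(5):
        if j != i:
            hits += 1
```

5² - 5 (exclude diagonal)
`hits` takes the values: 0 → 1 → 2 → 3 → 4 → 5 → 6 → 7 → 8 → 9 → 10 → 11 → 12 → 13 → 14 → 15 → 16 → 17 → 18 → 19 → 20

Answer: 20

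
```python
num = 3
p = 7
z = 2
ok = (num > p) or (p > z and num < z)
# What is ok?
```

Trace:
`num = 3` → num = 3
`p = 7` → p = 7
`z = 2` → z = 2
`ok = (num > p) or (p > z and num < z)` → ok = False
So ok = False

Answer: False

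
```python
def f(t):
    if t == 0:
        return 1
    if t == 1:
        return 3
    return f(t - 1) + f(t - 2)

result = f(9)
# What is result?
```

Build up from base cases: f(0)=1, f(1)=3, f(2)=4, f(3)=7, f(4)=11, f(5)=18, f(6)=29, ..., f(9)=123

Answer: 123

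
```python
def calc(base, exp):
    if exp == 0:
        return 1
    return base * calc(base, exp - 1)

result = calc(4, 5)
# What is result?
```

calc(4, 5) = 4 * 4 * 4 * 4 * 4 = 1024

Answer: 1024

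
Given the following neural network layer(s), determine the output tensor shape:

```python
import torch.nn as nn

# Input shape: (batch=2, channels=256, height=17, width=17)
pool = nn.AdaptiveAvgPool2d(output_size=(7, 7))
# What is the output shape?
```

Input: (2, 256, 17, 17) -> Output: (2, 256, 7, 7)

Answer: (2, 256, 7, 7)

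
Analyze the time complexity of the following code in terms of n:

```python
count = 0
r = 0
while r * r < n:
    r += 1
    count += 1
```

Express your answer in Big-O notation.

Each loop level contributes: √n. Multiplying the contributions gives O(√n).

Answer: O(√n)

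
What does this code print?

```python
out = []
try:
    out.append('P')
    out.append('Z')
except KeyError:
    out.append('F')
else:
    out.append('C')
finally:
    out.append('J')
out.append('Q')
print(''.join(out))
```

Execution trace: 'P' (try body) → 'Z' (try body, no exception) → 'C' (else) → 'J' (finally) → 'Q' (after the try/except). Output: PZCJQ

Answer: PZCJQ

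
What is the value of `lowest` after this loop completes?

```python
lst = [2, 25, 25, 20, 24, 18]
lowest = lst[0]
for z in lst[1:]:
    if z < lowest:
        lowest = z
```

Minimum of [2, 25, 25, 20, 24, 18]
`lowest` takes the values: 2

Answer: 2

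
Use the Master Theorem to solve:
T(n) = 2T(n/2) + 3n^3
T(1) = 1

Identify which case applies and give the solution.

a=2, b=2, f(n)=3n^3. log_2(2) = 1. Since c=3 > 1 and the regularity condition holds (2(n/2)^3 = (2/2^3)n^3 with 2/2^3 < 1), Case 3 applies: T(n) = Θ(f(n)) = O(n^3).

Answer: O(n^3) - Case 3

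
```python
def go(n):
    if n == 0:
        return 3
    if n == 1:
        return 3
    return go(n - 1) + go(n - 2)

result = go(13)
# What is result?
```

Build up from base cases: go(0)=3, go(1)=3, go(2)=6, go(3)=9, go(4)=15, go(5)=24, go(6)=39, ..., go(13)=1131

Answer: 1131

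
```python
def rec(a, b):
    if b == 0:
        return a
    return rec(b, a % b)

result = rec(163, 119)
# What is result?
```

rec(163, 119) -> rec(119, 44) -> rec(44, 31) -> rec(31, 13) -> rec(13, 5) -> rec(5, 3) -> rec(3, 2) -> rec(2, 1) -> rec(1, 0) -> 1

Answer: 1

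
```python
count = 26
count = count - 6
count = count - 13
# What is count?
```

Trace:
`count = 26` → count = 26
`count = count - 6` → count = 20
`count = count - 13` → count = 7
So count = 7

Answer: 7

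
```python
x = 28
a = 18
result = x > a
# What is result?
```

Trace:
`x = 28` → x = 28
`a = 18` → a = 18
`result = x > a` → result = True
So result = True

Answer: True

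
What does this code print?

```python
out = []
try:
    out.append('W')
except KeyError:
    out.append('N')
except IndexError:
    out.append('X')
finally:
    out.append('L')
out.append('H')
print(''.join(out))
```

Execution trace: 'W' (try body, no exception) → 'L' (finally) → 'H' (after the try/except). Output: WLH

Answer: WLH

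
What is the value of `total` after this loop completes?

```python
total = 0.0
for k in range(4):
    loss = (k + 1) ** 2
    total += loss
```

Sum of squared losses 1² + 2² + ... + 4²
`total` takes the values: 0.0 → 1.0 → 5.0 → 14.0 → 30.0

Answer: 30.0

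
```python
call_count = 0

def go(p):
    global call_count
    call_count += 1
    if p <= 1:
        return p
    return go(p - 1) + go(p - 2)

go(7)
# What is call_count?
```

Calls(p) = 1 + Calls(p-1) + Calls(p-2); Calls(0)=Calls(1)=1. For p=7 this gives 41.

Answer: 41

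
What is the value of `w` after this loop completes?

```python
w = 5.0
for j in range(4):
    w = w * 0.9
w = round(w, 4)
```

Exponential decay: 5.0 * 0.9^4
`w` takes the values: 5.0 → 4.5 → 4.05 → 3.645 → 3.2805

Answer: 3.2805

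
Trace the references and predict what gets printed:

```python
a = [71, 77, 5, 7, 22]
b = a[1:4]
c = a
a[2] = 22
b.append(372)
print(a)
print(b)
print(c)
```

Key concept: slice vs alias.
Step by step:
`a = [71, 77, 5, 7, 22]` → a = [71, 77, 5, 7, 22]
`b = a[1:4]` → b = [77, 5, 7]
`c = a` → c = [71, 77, 5, 7, 22] (same object as a)
`a[2] = 22` → a = [71, 77, 22, 7, 22] (same object as c); c = [71, 77, 22, 7, 22] (same object as a)
`b.append(372)` → b = [77, 5, 7, 372]
`print(a)` → prints [71, 77, 22, 7, 22]
`print(b)` → prints [77, 5, 7, 372]
`print(c)` → prints [71, 77, 22, 7, 22]

Answer:
[71, 77, 22, 7, 22]
[77, 5, 7, 372]
[71, 77, 22, 7, 22]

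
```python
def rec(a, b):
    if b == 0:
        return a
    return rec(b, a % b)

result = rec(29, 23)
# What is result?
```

rec(29, 23) -> rec(23, 6) -> rec(6, 5) -> rec(5, 1) -> rec(1, 0) -> 1

Answer: 1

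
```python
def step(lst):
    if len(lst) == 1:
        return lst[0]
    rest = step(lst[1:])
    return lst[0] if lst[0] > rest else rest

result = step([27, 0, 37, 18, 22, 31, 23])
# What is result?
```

Recursive max over [27, 0, 37, 18, 22, 31, 23] = 37

Answer: 37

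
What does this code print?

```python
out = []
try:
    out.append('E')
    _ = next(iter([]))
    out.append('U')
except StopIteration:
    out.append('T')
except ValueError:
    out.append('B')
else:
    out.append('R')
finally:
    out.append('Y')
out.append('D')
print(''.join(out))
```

Execution trace: 'E' (try body) → 'T' (except StopIteration) → 'Y' (finally) → 'D' (after the try/except). Output: ETYD

Answer: ETYD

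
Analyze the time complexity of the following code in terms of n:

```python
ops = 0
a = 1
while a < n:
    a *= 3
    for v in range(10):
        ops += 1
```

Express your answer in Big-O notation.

Each loop level contributes: log n × 1. Multiplying the contributions gives O(log n).

Answer: O(log n)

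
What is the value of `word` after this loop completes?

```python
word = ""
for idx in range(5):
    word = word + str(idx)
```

Concatenate digits 0 to 4
`word` takes the values: "" → "0" → "01" → "012" → "0123" → "01234"

Answer: "01234"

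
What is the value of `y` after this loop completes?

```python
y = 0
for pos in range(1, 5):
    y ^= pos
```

XOR of 1 to 4
`y` takes the values: 0 → 1 → 3 → 0 → 4

Answer: 4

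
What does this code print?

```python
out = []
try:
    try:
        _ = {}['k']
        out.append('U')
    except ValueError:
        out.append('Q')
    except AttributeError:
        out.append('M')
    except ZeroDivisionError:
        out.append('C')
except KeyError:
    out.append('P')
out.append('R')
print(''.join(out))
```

Execution trace: 'P' (outer except KeyError) → 'R' (after the try/except). Output: PR

Answer: PR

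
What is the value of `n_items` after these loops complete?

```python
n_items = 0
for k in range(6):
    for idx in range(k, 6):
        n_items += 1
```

Upper triangle: 6 + 5 + ... + 1
`n_items` takes the values: 0 → 1 → 2 → 3 → 4 → 5 → 6 → 7 → 8 → 9 → 10 → 11 → 12 → 13 → 14 → 15 → 16 → 17 → 18 → 19 → 20 → 21

Answer: 21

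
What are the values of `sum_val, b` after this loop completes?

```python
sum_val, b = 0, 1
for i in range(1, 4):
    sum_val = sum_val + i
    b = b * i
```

Sum and factorial of 1 to 3
`sum_val, b` takes the values: (0, 1) → (1, 1) → (3, 1) → (3, 2) → (6, 2) → (6, 6)

Answer: 6, 6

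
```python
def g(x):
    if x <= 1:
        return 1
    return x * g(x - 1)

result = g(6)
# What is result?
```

g(6) = 6 * 5 * 4 * 3 * 2 * 1 = 720

Answer: 720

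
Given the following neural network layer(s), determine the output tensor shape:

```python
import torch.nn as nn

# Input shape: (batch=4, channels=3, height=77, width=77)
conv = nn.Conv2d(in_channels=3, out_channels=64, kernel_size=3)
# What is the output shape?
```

Input: (4, 3, 77, 77) -> Output: (4, 64, 75, 75)

Answer: (4, 64, 75, 75)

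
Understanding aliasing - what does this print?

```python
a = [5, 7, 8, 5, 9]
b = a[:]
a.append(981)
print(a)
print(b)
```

Key concept: slice [:] creates copy.
Step by step:
`a = [5, 7, 8, 5, 9]` → a = [5, 7, 8, 5, 9]
`b = a[:]` → b = [5, 7, 8, 5, 9]
`a.append(981)` → a = [5, 7, 8, 5, 9, 981]
`print(a)` → prints [5, 7, 8, 5, 9, 981]
`print(b)` → prints [5, 7, 8, 5, 9]

Answer:
[5, 7, 8, 5, 9, 981]
[5, 7, 8, 5, 9]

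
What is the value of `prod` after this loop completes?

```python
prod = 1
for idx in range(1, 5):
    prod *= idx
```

4! = 24
`prod` takes the values: 1 → 2 → 6 → 24

Answer: 24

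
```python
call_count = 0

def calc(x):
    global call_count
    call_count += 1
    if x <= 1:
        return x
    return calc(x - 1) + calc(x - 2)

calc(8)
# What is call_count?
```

Calls(x) = 1 + Calls(x-1) + Calls(x-2); Calls(0)=Calls(1)=1. For x=8 this gives 67.

Answer: 67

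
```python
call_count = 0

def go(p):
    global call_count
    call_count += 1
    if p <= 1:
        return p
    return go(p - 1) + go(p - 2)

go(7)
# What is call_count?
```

Calls(p) = 1 + Calls(p-1) + Calls(p-2); Calls(0)=Calls(1)=1. For p=7 this gives 41.

Answer: 41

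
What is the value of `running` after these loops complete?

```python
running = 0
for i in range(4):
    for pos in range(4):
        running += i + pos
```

Sum of all i+pos for i,pos in 4x4
`running` takes the values: 0 → 1 → 3 → 6 → 7 → 9 → 12 → 16 → 18 → 21 → 25 → 30 → 33 → 37 → 42 → 48

Answer: 48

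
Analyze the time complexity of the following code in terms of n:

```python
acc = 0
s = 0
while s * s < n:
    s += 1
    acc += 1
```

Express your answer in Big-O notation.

Each loop level contributes: √n. Multiplying the contributions gives O(√n).

Answer: O(√n)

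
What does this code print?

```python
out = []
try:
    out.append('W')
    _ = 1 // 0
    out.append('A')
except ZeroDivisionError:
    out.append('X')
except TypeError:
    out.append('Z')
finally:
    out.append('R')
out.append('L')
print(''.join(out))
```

Execution trace: 'W' (try body) → 'X' (except ZeroDivisionError) → 'R' (finally) → 'L' (after the try/except). Output: WXRL

Answer: WXRL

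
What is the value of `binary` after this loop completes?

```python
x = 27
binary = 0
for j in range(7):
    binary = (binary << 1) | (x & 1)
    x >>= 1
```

Reverse lowest 7 bits of 27
`binary` takes the values: 0 → 1 → 3 → 6 → 13 → 27 → 54 → 108

Answer: 108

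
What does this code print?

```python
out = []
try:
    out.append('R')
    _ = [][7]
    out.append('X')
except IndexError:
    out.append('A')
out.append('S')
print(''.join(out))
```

Execution trace: 'R' (try body) → 'A' (except IndexError) → 'S' (after the try/except). Output: RAS

Answer: RAS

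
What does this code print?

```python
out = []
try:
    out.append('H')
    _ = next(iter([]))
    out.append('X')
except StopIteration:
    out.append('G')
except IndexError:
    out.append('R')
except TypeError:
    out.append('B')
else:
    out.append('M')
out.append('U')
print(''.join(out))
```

Execution trace: 'H' (try body) → 'G' (except StopIteration) → 'U' (after the try/except). Output: HGU

Answer: HGU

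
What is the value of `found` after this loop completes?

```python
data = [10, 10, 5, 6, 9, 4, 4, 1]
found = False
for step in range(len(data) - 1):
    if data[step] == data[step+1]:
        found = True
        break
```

Check consecutive duplicates in [10, 10, 5, 6, 9, 4, 4, 1]
`found` takes the values: False → True

Answer: True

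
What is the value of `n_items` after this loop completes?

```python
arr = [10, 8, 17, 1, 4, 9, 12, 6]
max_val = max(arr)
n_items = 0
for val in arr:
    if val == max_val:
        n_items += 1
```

Count of max value 17 in [10, 8, 17, 1, 4, 9, 12, 6]
`n_items` takes the values: 0 → 1

Answer: 1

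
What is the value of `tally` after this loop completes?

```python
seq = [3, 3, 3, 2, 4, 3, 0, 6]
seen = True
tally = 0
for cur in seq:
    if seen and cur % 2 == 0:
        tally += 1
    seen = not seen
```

Count even values at even positions
`tally` takes the values: 0 → 1 → 2

Answer: 2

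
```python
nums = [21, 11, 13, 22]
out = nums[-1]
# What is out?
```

Trace:
`nums = [21, 11, 13, 22]` → nums = [21, 11, 13, 22]
`out = nums[-1]` → out = 22
So out = 22

Answer: 22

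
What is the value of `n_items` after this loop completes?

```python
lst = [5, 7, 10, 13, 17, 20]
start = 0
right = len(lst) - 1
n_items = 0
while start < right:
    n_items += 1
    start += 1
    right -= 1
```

Iterations until pointers meet (list length 6)
`n_items` takes the values: 0 → 1 → 2 → 3

Answer: 3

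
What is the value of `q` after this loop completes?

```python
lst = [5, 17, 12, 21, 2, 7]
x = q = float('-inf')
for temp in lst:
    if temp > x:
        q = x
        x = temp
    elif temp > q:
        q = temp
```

Second largest (with repeats) in [5, 17, 12, 21, 2, 7]
`q` takes the values: -inf → 5 → 12 → 17

Answer: 17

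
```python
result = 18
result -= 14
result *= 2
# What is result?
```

Trace:
`result = 18` → result = 18
`result -= 14` → result = 4
`result *= 2` → result = 8
So result = 8

Answer: 8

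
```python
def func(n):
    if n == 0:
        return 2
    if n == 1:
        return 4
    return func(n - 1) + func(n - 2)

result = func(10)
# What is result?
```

Build up from base cases: func(0)=2, func(1)=4, func(2)=6, func(3)=10, func(4)=16, func(5)=26, func(6)=42, ..., func(10)=288

Answer: 288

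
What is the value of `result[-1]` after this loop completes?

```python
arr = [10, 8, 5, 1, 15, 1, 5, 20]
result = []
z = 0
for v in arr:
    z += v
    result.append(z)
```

Cumulative sum ends at 65
`result` takes the values: [] → [10] → [10, 18] → [10, 18, 23] → [10, 18, 23, 24] → [10, 18, 23, 24, 39] → [10, 18, 23, 24, 39, 40] → [10, 18, 23, 24, 39, 40, 45] → [10, 18, 23, 24, 39, 40, 45, 65]
So `result[-1]` = 65

Answer: 65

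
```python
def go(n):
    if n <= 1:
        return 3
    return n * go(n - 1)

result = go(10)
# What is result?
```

go(10) = 10 * 9 * 8 * 7 * 6 * 5 * 4 * 3 * 2 * 3 = 10886400

Answer: 10886400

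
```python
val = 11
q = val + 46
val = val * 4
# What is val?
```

Trace:
`val = 11` → val = 11
`q = val + 46` → q = 57
`val = val * 4` → val = 44
So val = 44

Answer: 44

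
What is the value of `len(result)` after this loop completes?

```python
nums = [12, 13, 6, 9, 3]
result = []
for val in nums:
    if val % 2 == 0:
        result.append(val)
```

Count even numbers in [12, 13, 6, 9, 3]
`result` takes the values: [] → [12] → [12, 6]
So `len(result)` = 2

Answer: 2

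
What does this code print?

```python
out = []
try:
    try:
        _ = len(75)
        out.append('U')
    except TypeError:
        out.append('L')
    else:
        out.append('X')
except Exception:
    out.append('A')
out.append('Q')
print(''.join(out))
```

Execution trace: 'L' (inner except TypeError) → 'Q' (after the try/except). Output: LQ

Answer: LQ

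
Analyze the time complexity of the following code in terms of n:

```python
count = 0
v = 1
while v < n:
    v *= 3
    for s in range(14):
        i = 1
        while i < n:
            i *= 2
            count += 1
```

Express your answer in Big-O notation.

Each loop level contributes: log n × 1 × log n. Multiplying the contributions gives O(log² n).

Answer: O(log² n)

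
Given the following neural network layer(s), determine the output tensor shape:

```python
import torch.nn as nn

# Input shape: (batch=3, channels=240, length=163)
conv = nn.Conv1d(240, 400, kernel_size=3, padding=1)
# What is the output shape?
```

Input: (3, 240, 163) -> Output: (3, 400, 163)

Answer: (3, 400, 163)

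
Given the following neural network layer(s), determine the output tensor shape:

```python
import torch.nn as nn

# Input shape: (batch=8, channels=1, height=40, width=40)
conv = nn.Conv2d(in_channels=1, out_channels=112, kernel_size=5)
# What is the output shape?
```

Input: (8, 1, 40, 40) -> Output: (8, 112, 36, 36)

Answer: (8, 112, 36, 36)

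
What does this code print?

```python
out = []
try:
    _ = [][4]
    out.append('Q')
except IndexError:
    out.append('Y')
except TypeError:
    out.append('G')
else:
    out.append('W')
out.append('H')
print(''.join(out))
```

Execution trace: 'Y' (except IndexError) → 'H' (after the try/except). Output: YH

Answer: YH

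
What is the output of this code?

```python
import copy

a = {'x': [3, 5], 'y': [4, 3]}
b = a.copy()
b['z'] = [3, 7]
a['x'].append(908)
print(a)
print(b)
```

Key concept: shallow copy of dict with mutable values.
Step by step:
`a = {'x': [3, 5], 'y': [4, 3]}` → a = {'x': [3, 5], 'y': [4, 3]}
`b = a.copy()` → b = {'x': [3, 5], 'y': [4, 3]}
`b['z'] = [3, 7]` → b = {'x': [3, 5], 'y': [4, 3], 'z': [3, 7]}
`a['x'].append(908)` → a = {'x': [3, 5, 908], 'y': [4, 3]}; b = {'x': [3, 5, 908], 'y': [4, 3], 'z': [3, 7]}
`print(a)` → prints {'x': [3, 5, 908], 'y': [4, 3]}
`print(b)` → prints {'x': [3, 5, 908], 'y': [4, 3], 'z': [3, 7]}

Answer:
{'x': [3, 5, 908], 'y': [4, 3]}
{'x': [3, 5, 908], 'y': [4, 3], 'z': [3, 7]}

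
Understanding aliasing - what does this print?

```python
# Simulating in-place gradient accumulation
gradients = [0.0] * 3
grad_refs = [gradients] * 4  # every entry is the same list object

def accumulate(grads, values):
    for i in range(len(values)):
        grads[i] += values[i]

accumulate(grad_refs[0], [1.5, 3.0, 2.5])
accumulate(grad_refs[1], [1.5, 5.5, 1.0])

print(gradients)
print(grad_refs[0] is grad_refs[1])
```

Key concept: gradient accumulation aliasing.
Step by step:
`gradients = [0.0] * 3` → gradients = [0.0, 0.0, 0.0]
`grad_refs = [gradients] * 4` → grad_refs = [[0.0, 0.0, 0.0], [0.0, 0.0, 0.0], [0.0, 0.0, 0.0], [0.0, 0.0, 0.0]]
`accumulate(grad_refs[0], [1.5, 3.0, 2.5])` → gradients = [1.5, 3.0, 2.5]; grad_refs = [[1.5, 3.0, 2.5], [1.5, 3.0, 2.5], [1.5, 3.0, 2.5], [1.5, 3.0, 2.5]]
`accumulate(grad_refs[1], [1.5, 5.5, 1.0])` → gradients = [3.0, 8.5, 3.5]; grad_refs = [[3.0, 8.5, 3.5], [3.0, 8.5, 3.5], [3.0, 8.5, 3.5], [3.0, 8.5, 3.5]]
`print(gradients)` → prints [3.0, 8.5, 3.5]
`print(grad_refs[0] is grad_refs[1])` → prints True

Answer:
[3.0, 8.5, 3.5]
True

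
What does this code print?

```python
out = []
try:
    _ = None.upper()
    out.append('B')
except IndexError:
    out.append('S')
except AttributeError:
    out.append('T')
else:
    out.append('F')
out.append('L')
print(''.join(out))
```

Execution trace: 'T' (except AttributeError) → 'L' (after the try/except). Output: TL

Answer: TL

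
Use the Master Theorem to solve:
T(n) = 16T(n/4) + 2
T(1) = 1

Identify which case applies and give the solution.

a=16, b=4, f(n)=2. log_4(16) = 2. Since c=0 < 2, Case 1 applies: T(n) = Θ(n^log_b(a)) = O(n^2).

Answer: O(n^2) - Case 1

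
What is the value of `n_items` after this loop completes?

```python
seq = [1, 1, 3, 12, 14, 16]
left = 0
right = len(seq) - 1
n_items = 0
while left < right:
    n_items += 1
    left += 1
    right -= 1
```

Iterations until pointers meet (list length 6)
`n_items` takes the values: 0 → 1 → 2 → 3

Answer: 3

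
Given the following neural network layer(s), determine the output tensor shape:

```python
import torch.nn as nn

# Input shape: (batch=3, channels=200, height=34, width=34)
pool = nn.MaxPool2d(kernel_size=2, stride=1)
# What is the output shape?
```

Input: (3, 200, 34, 34) -> Output: (3, 200, 33, 33)

Answer: (3, 200, 33, 33)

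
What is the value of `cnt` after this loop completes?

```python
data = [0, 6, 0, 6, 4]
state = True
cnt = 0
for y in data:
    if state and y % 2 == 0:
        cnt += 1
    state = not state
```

Count even values at even positions
`cnt` takes the values: 0 → 1 → 2 → 3

Answer: 3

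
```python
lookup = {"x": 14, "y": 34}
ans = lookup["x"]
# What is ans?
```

Trace:
`lookup = {"x": 14, "y": 34}` → lookup = {'x': 14, 'y': 34}
`ans = lookup["x"]` → ans = 14
So ans = 14

Answer: 14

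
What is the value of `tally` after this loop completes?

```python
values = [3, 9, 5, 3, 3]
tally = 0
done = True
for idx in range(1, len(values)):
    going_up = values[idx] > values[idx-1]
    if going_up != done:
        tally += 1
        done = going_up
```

Count direction changes in [3, 9, 5, 3, 3]
`tally` takes the values: 0 → 1

Answer: 1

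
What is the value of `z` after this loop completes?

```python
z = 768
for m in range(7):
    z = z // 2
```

Halve 7 times: 768 // 2^7 = 6
`z` takes the values: 768 → 384 → 192 → 96 → 48 → 24 → 12 → 6

Answer: 6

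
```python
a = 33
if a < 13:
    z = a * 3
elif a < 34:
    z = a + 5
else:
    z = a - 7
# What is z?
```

Trace:
`a = 33` → a = 33
`if a < 13: ...` → a < 13 is False, a < 34 is True → z = 38
So z = 38

Answer: 38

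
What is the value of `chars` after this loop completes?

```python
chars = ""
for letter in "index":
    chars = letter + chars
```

Reverse 'index'
`chars` takes the values: "" → "i" → "ni" → "dni" → "edni" → "xedni"

Answer: "xedni"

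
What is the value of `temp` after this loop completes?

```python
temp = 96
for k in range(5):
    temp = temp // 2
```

Halve 5 times: 96 // 2^5 = 3
`temp` takes the values: 96 → 48 → 24 → 12 → 6 → 3

Answer: 3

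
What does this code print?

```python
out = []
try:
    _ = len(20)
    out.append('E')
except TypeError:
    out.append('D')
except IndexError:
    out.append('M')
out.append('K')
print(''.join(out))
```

Execution trace: 'D' (except TypeError) → 'K' (after the try/except). Output: DK

Answer: DK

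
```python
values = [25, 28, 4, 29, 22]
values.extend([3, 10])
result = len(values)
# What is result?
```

Trace:
`values = [25, 28, 4, 29, 22]` → values = [25, 28, 4, 29, 22]
`values.extend([3, 10])` → values = [25, 28, 4, 29, 22, 3, 10]
`result = len(values)` → result = 7
So result = 7

Answer: 7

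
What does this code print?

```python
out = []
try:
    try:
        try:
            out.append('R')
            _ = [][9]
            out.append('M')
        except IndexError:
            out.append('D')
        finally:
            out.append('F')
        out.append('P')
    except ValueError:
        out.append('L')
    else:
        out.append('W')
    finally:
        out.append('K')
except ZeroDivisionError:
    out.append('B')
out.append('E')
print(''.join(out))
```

Execution trace: 'R' (inner try body) → 'D' (inner except IndexError) → 'F' (inner finally) → 'P' (try body, no exception) → 'W' (else) → 'K' (finally) → 'E' (after the try/except). Output: RDFPWKE

Answer: RDFPWKE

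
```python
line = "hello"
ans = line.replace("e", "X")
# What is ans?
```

Trace:
`line = "hello"` → line = 'hello'
`ans = line.replace("e", "X")` → ans = 'hXllo'
So ans = 'hXllo'

Answer: 'hXllo'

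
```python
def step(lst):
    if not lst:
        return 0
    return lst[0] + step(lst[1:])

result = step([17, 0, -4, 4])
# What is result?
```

17 + 0 + (-4) + 4 + 0 = 17

Answer: 17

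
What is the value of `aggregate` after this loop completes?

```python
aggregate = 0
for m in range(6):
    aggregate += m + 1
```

Start at 0, add 1 to 6 = 21
`aggregate` takes the values: 0 → 1 → 3 → 6 → 10 → 15 → 21

Answer: 21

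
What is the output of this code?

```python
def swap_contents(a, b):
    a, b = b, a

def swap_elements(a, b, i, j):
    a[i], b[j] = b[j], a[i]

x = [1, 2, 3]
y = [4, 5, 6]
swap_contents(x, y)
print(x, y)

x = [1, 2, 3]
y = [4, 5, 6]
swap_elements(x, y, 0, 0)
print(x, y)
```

Key concept: parameter rebinding vs mutation.
Step by step:
`x = [1, 2, 3]` → x = [1, 2, 3]
`y = [4, 5, 6]` → y = [4, 5, 6]
`swap_contents(x, y)` → no visible change to tracked variables
`print(x, y)` → prints [1, 2, 3] [4, 5, 6]
`x = [1, 2, 3]` → x = [1, 2, 3]
`y = [4, 5, 6]` → y = [4, 5, 6]
`swap_elements(x, y, 0, 0)` → x = [4, 2, 3]; y = [1, 5, 6]
`print(x, y)` → prints [4, 2, 3] [1, 5, 6]

Answer:
[1, 2, 3] [4, 5, 6]
[4, 2, 3] [1, 5, 6]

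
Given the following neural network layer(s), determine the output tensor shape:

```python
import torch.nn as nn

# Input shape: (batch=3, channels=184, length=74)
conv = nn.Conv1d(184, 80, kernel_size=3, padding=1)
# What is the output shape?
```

Input: (3, 184, 74) -> Output: (3, 80, 74)

Answer: (3, 80, 74)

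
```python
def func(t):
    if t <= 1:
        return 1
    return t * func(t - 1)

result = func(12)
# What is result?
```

func(12) = 12 * 11 * 10 * 9 * 8 * 7 * 6 * 5 * 4 * 3 * 2 * 1 = 479001600

Answer: 479001600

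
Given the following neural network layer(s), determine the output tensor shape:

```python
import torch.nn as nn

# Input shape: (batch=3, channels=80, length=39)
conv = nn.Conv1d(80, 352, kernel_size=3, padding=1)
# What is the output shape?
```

Input: (3, 80, 39) -> Output: (3, 352, 39)

Answer: (3, 352, 39)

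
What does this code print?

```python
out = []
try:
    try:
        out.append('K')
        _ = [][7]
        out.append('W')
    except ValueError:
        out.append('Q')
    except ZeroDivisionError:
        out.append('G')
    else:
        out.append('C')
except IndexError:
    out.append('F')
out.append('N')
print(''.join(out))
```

Execution trace: 'K' (inner try body) → 'F' (outer except IndexError) → 'N' (after the try/except). Output: KFN

Answer: KFN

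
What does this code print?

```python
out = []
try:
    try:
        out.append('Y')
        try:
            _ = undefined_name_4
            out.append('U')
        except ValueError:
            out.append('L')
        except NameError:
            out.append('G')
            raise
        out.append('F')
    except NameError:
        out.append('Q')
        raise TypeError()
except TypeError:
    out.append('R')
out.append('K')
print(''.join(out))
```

Execution trace: 'Y' (try body) → 'G' (inner except NameError) → 'Q' (except NameError) → 'R' (outer except TypeError) → 'K' (after the try/except). Output: YGQRK

Answer: YGQRK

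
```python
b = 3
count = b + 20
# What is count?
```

Trace:
`b = 3` → b = 3
`count = b + 20` → count = 23
So count = 23

Answer: 23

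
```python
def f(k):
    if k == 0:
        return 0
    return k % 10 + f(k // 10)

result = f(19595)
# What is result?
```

Sum of digits of 19595: 5 + 9 + 5 + 9 + 1 = 29

Answer: 29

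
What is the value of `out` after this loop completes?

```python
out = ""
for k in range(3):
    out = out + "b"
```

Repeat 'b' 3 times
`out` takes the values: "" → "b" → "bb" → "bbb"

Answer: "bbb"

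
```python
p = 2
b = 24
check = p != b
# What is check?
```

Trace:
`p = 2` → p = 2
`b = 24` → b = 24
`check = p != b` → check = True
So check = True

Answer: True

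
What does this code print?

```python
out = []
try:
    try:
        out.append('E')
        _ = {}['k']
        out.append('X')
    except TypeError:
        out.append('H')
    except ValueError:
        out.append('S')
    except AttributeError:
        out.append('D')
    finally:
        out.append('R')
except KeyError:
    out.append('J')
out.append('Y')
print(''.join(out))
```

Execution trace: 'E' (try body) → 'R' (finally) → 'J' (outer except KeyError) → 'Y' (after the try/except). Output: ERJY

Answer: ERJY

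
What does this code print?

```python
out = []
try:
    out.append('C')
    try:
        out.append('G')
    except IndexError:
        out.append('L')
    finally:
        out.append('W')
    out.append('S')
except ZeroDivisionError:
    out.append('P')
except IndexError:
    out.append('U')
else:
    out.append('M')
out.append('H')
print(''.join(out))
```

Execution trace: 'C' (try body) → 'G' (inner try body, no exception) → 'W' (inner finally) → 'S' (try body, no exception) → 'M' (else) → 'H' (after the try/except). Output: CGWSMH

Answer: CGWSMH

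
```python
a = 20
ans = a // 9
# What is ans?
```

Trace:
`a = 20` → a = 20
`ans = a // 9` → ans = 2
So ans = 2

Answer: 2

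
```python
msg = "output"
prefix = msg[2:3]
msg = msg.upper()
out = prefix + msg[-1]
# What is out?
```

Trace:
`msg = "output"` → msg = 'output'
`prefix = msg[2:3]` → prefix = 't'
`msg = msg.upper()` → msg = 'OUTPUT'
`out = prefix + msg[-1]` → out = 'tT'
So out = 'tT'

Answer: 'tT'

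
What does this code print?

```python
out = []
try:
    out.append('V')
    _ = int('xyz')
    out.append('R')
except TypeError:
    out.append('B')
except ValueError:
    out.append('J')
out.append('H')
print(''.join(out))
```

Execution trace: 'V' (try body) → 'J' (except ValueError) → 'H' (after the try/except). Output: VJH

Answer: VJH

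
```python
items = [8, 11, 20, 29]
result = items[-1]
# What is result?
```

Trace:
`items = [8, 11, 20, 29]` → items = [8, 11, 20, 29]
`result = items[-1]` → result = 29
So result = 29

Answer: 29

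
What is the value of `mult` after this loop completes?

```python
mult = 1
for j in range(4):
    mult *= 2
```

2^4 = 16
`mult` takes the values: 1 → 2 → 4 → 8 → 16

Answer: 16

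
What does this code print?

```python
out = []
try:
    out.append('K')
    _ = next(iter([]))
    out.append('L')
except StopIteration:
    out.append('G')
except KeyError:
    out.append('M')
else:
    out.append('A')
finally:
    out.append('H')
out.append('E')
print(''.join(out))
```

Execution trace: 'K' (try body) → 'G' (except StopIteration) → 'H' (finally) → 'E' (after the try/except). Output: KGHE

Answer: KGHE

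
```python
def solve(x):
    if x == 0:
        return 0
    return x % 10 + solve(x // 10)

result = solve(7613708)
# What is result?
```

Sum of digits of 7613708: 8 + 0 + 7 + 3 + 1 + 6 + 7 = 32

Answer: 32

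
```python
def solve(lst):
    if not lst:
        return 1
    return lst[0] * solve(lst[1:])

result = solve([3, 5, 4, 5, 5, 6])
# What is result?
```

Product over [3, 5, 4, 5, 5, 6] = 3 * 5 * 4 * 5 * 5 * 6 = 9000

Answer: 9000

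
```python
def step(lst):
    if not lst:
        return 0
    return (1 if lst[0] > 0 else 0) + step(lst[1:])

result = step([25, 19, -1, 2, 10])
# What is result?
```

Count of positive elements in [25, 19, -1, 2, 10] = 4

Answer: 4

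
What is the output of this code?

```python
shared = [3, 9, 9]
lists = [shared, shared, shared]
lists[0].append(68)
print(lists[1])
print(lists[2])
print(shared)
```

Key concept: list of same reference.
Step by step:
`shared = [3, 9, 9]` → shared = [3, 9, 9]
`lists = [shared, shared, shared]` → lists = [[3, 9, 9], [3, 9, 9], [3, 9, 9]]
`lists[0].append(68)` → shared = [3, 9, 9, 68]; lists = [[3, 9, 9, 68], [3, 9, 9, 68], [3, 9, 9, 68]]
`print(lists[1])` → prints [3, 9, 9, 68]
`print(lists[2])` → prints [3, 9, 9, 68]
`print(shared)` → prints [3, 9, 9, 68]

Answer:
[3, 9, 9, 68]
[3, 9, 9, 68]
[3, 9, 9, 68]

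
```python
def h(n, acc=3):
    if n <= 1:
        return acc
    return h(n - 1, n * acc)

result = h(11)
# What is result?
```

Accumulator trace (n, acc): (11, 3) -> (10, 33) -> (9, 330) -> (8, 2970) -> (7, 23760) -> (6, 166320) -> (5, 997920) -> (4, 4989600) -> (3, 19958400) -> (2, 59875200) -> (1, 119750400) -> return 119750400

Answer: 119750400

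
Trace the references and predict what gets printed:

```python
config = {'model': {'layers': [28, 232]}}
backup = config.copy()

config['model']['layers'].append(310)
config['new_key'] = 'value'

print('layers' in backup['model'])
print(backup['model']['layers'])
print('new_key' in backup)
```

Key concept: shallow copy gotcha with nested dict.
Step by step:
`config = {'model': {'layers': [28, 232]}}` → config = {'model': {'layers': [28, 232]}}
`backup = config.copy()` → backup = {'model': {'layers': [28, 232]}}
`config['model']['layers'].append(310)` → config = {'model': {'layers': [28, 232, 310]}}; backup = {'model': {'layers': [28, 232, 310]}}
`config['new_key'] = 'value'` → config = {'model': {'layers': [28, 232, 310]}, 'new_key': 'value'}
`print('layers' in backup['model'])` → prints True
`print(backup['model']['layers'])` → prints [28, 232, 310]
`print('new_key' in backup)` → prints False

Answer:
True
[28, 232, 310]
False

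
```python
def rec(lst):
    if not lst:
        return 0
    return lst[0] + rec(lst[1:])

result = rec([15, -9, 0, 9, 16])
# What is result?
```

15 + (-9) + 0 + 9 + 16 + 0 = 31

Answer: 31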